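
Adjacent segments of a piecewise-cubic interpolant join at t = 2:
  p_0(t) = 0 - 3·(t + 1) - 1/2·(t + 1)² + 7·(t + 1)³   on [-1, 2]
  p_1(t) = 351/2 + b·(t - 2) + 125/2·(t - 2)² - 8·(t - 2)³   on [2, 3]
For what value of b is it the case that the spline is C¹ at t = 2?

183

p_0'(t) = -3 - 1·(t + 1) + 21·(t + 1)², so p_0'(2) = 183. On the right, p_1'(2) = b, so b = 183.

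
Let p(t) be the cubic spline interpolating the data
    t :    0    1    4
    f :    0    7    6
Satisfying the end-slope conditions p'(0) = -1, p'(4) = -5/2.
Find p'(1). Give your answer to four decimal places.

8.4375

With M_i denoting the second derivative at x_i, h_i = 1, 3, and Δ_i = (y_(i+1) − y_i)/h_i = 7, -1/3:
  1·M_0 + 8·M_1 + 3·M_2 = 6(Δ_1 - Δ_0) = -44
Clamped end conditions give two more equations: 2h_0·M_0 + h_0·M_1 = 6(Δ_0 - p'(0)) = 48 and h_1·M_1 + 2h_1·M_2 = 6(p'(4) - Δ_1) = -13.
Hence M_0 = 233/8, M_1 = -41/4, M_2 = 71/24.
On [1, 4], p'(t) = b_1 + 2c_1·(t - 1) + 3d_1·(t - 1)² with b_1 = Δ_1 - h_1(2M_1 + M_2)/6 = 135/16, c_1 = M_1/2 = -41/8, d_1 = (M_2 - M_1)/(6h_1) = 317/432. So p'(1) = 135/16.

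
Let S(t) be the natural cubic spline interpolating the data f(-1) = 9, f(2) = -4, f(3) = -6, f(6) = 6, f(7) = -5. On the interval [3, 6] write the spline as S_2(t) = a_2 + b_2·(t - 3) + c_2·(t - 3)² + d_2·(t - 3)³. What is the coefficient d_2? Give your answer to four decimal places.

Let σ_i = S''(x_i). Step sizes h_i = 3, 1, 3, 1; slopes of the chords Δ_i = (y_(i+1) - y_i)/h_i = -13/3, -2, 4, -11.
  3·σ_0 + 8·σ_1 + 1·σ_2 = 6(Δ_1 - Δ_0) = 14
  1·σ_1 + 8·σ_2 + 3·σ_3 = 6(Δ_2 - Δ_1) = 36
  3·σ_2 + 8·σ_3 + 1·σ_4 = 6(Δ_3 - Δ_2) = -90
Natural end conditions: σ_0 = σ_4 = 0.
Solving: σ_0 = 0, σ_1 = 53/108, σ_2 = 272/27, σ_3 = -541/36, σ_4 = 0.
On [3, 6], with S_2(t) = a_2 + b_2·(t - 3) + c_2·(t - 3)² + d_2·(t - 3)³: c_2 = σ_2/2 = 136/27, d_2 = (σ_3 - σ_2)/(6h_2) = -2711/1944, b_2 = Δ_2 - h_2(2σ_2 + σ_3)/6 = 311/216.

-1.3945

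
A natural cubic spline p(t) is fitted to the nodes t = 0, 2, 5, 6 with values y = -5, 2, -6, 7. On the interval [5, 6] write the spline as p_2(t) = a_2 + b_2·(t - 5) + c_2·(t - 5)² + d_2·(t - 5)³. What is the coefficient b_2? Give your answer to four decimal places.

8.0657

Put M_i = p'' at the i-th knot. Here h = (2, 3, 1) and Δ = (7/2, -8/3, 13), so the interior equations h_(i-1)·M_(i-1) + 2(h_(i-1)+h_i)·M_i + h_i·M_(i+1) = 6(Δ_i − Δ_(i-1)) read
  2·M_0 + 10·M_1 + 3·M_2 = 6(Δ_1 - Δ_0) = -37
  3·M_1 + 8·M_2 + 1·M_3 = 6(Δ_2 - Δ_1) = 94
Natural end conditions: M_0 = M_3 = 0.
Forward elimination and back-substitution give M_0 = 0, M_1 = -578/71, M_2 = 1051/71, M_3 = 0.
On [5, 6], with p_2(t) = a_2 + b_2·(t - 5) + c_2·(t - 5)² + d_2·(t - 5)³: c_2 = M_2/2 = 1051/142, d_2 = (M_3 - M_2)/(6h_2) = -1051/426, b_2 = Δ_2 - h_2(2M_2 + M_3)/6 = 1718/213.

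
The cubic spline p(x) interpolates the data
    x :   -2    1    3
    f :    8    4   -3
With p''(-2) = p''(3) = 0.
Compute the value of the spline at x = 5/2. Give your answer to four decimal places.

Write M_i for p''(x_i). With h_i = 3, 2 and divided differences Δ_i = -4/3, -7/2, the continuity of p' gives the tridiagonal system
  3·M_0 + 10·M_1 + 2·M_2 = 6(Δ_1 - Δ_0) = -13
Natural end conditions: M_0 = M_2 = 0.
Solving: M_0 = 0, M_1 = -13/10, M_2 = 0.
On [1, 3], p(x) = 4 - 79/30·(x - 1) - 13/20·(x - 1)² + 13/120·(x - 1)³.
With (x - 1) = 3/2: p(5/2) = -67/64.

-1.0469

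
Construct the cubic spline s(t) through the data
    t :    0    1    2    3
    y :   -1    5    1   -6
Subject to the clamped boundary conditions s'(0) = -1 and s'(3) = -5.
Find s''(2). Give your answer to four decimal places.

-0.2667

With σ_i denoting the second derivative at x_i, h_i = 1, 1, 1, and Δ_i = (y_(i+1) − y_i)/h_i = 6, -4, -7:
  1·σ_0 + 4·σ_1 + 1·σ_2 = 6(Δ_1 - Δ_0) = -60
  1·σ_1 + 4·σ_2 + 1·σ_3 = 6(Δ_2 - Δ_1) = -18
Clamped end conditions give two more equations: 2h_0·σ_0 + h_0·σ_1 = 6(Δ_0 - s'(0)) = 42 and h_2·σ_2 + 2h_2·σ_3 = 6(s'(3) - Δ_2) = 12.
Solving: σ_0 = 488/15, σ_1 = -346/15, σ_2 = -4/15, σ_3 = 92/15.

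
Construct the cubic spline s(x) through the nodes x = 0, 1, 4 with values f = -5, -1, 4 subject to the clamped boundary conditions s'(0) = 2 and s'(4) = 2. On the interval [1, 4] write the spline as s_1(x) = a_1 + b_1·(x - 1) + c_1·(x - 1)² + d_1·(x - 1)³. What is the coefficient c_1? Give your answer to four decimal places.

-1.7500

Write m_i for s''(x_i). With h_i = 1, 3 and divided differences Δ_i = 4, 5/3, the continuity of s' gives the tridiagonal system
  1·m_0 + 8·m_1 + 3·m_2 = 6(Δ_1 - Δ_0) = -14
Clamped end conditions give two more equations: 2h_0·m_0 + h_0·m_1 = 6(Δ_0 - s'(0)) = 12 and h_1·m_1 + 2h_1·m_2 = 6(s'(4) - Δ_1) = 2.
Hence m_0 = 31/4, m_1 = -7/2, m_2 = 25/12.
On [1, 4], with s_1(x) = a_1 + b_1·(x - 1) + c_1·(x - 1)² + d_1·(x - 1)³: c_1 = m_1/2 = -7/4, d_1 = (m_2 - m_1)/(6h_1) = 67/216, b_1 = Δ_1 - h_1(2m_1 + m_2)/6 = 33/8.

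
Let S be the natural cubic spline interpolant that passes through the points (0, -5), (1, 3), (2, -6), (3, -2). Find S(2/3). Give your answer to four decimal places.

2.3333

Write M_i for S''(x_i). With h_i = 1, 1, 1 and divided differences Δ_i = 8, -9, 4, the continuity of S' gives the tridiagonal system
  1·M_0 + 4·M_1 + 1·M_2 = 6(Δ_1 - Δ_0) = -102
  1·M_1 + 4·M_2 + 1·M_3 = 6(Δ_2 - Δ_1) = 78
Natural end conditions: M_0 = M_3 = 0.
Solving: M_0 = 0, M_1 = -162/5, M_2 = 138/5, M_3 = 0.
On [0, 1], S(t) = -5 + 67/5·t + 0·t² - 27/5·t³.
With t = 2/3: S(2/3) = 7/3.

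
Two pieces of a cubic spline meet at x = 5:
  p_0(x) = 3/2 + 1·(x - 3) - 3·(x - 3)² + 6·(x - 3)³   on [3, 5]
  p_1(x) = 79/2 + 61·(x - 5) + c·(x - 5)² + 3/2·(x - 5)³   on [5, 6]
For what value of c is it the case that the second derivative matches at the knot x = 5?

33

p_0''(x) = -6 + 36·(x - 3), so p_0''(5) = 66. On the right, p_1''(5) = 2c, so c = 33.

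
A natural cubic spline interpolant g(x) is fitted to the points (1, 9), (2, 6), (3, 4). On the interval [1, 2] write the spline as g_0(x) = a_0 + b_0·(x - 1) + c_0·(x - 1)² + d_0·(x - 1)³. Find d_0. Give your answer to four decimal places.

0.2500

With m_i denoting the second derivative at x_i, h_i = 1, 1, and Δ_i = (y_(i+1) − y_i)/h_i = -3, -2:
  1·m_0 + 4·m_1 + 1·m_2 = 6(Δ_1 - Δ_0) = 6
Natural end conditions: m_0 = m_2 = 0.
Solving: m_0 = 0, m_1 = 3/2, m_2 = 0.
On [1, 2], with g_0(x) = a_0 + b_0·(x - 1) + c_0·(x - 1)² + d_0·(x - 1)³: c_0 = m_0/2 = 0, d_0 = (m_1 - m_0)/(6h_0) = 1/4, b_0 = Δ_0 - h_0(2m_0 + m_1)/6 = -13/4.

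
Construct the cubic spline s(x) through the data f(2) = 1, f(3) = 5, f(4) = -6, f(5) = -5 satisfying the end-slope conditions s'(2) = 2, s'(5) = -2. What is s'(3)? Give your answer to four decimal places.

Put M_i = s'' at the i-th knot. Here h = (1, 1, 1) and Δ = (4, -11, 1), so the interior equations h_(i-1)·M_(i-1) + 2(h_(i-1)+h_i)·M_i + h_i·M_(i+1) = 6(Δ_i − Δ_(i-1)) read
  1·M_0 + 4·M_1 + 1·M_2 = 6(Δ_1 - Δ_0) = -90
  1·M_1 + 4·M_2 + 1·M_3 = 6(Δ_2 - Δ_1) = 72
Clamped end conditions give two more equations: 2h_0·M_0 + h_0·M_1 = 6(Δ_0 - s'(2)) = 12 and h_2·M_2 + 2h_2·M_3 = 6(s'(5) - Δ_2) = -18.
Solving the tridiagonal system: M_0 = 368/15, M_1 = -556/15, M_2 = 506/15, M_3 = -388/15.
On [3, 4], s'(x) = b_1 + 2c_1·(x - 3) + 3d_1·(x - 3)² with b_1 = Δ_1 - h_1(2M_1 + M_2)/6 = -64/15, c_1 = M_1/2 = -278/15, d_1 = (M_2 - M_1)/(6h_1) = 59/5. So s'(3) = -64/15.

-4.2667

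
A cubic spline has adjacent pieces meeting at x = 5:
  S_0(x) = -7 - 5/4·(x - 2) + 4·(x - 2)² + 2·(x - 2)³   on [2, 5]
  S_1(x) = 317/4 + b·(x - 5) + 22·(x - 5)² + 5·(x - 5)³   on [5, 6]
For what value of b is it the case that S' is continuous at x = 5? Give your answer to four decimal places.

76.7500

S_0'(x) = -5/4 + 8·(x - 2) + 6·(x - 2)², so S_0'(5) = 307/4. On the right, S_1'(5) = b, so b = 307/4.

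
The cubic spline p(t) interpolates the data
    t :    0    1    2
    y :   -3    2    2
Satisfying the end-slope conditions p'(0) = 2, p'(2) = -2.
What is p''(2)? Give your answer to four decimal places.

-0.5000

Put M_i = p'' at the i-th knot. Here h = (1, 1) and Δ = (5, 0), so the interior equations h_(i-1)·M_(i-1) + 2(h_(i-1)+h_i)·M_i + h_i·M_(i+1) = 6(Δ_i − Δ_(i-1)) read
  1·M_0 + 4·M_1 + 1·M_2 = 6(Δ_1 - Δ_0) = -30
Clamped end conditions give two more equations: 2h_0·M_0 + h_0·M_1 = 6(Δ_0 - p'(0)) = 18 and h_1·M_1 + 2h_1·M_2 = 6(p'(2) - Δ_1) = -12.
Solving: M_0 = 29/2, M_1 = -11, M_2 = -1/2.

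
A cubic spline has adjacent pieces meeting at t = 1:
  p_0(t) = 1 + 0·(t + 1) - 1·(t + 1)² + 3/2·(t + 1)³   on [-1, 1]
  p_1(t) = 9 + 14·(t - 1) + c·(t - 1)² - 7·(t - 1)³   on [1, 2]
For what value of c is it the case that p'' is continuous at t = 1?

8

p_0''(t) = -2 + 9·(t + 1), so p_0''(1) = 16. On the right, p_1''(1) = 2c, so c = 8.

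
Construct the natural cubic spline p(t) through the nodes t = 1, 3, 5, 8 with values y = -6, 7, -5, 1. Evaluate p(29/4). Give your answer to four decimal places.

-2.9702

Write m_i for p''(x_i). With h_i = 2, 2, 3 and divided differences Δ_i = 13/2, -6, 2, the continuity of p' gives the tridiagonal system
  2·m_0 + 8·m_1 + 2·m_2 = 6(Δ_1 - Δ_0) = -75
  2·m_1 + 10·m_2 + 3·m_3 = 6(Δ_2 - Δ_1) = 48
Natural end conditions: m_0 = m_3 = 0.
Solving the tridiagonal system: m_0 = 0, m_1 = -423/38, m_2 = 267/38, m_3 = 0.
On [5, 8], p(t) = -5 - 191/38·(t - 5) + 267/76·(t - 5)² - 89/228·(t - 5)³.
With (t - 5) = 9/4: p(29/4) = -14447/4864.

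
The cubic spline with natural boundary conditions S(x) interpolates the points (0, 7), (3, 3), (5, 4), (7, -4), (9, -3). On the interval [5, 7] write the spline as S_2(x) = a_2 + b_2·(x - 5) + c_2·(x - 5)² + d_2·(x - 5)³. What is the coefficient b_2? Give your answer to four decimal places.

-2.1714

Let m_i = S''(x_i). Step sizes h_i = 3, 2, 2, 2; slopes of the chords Δ_i = (y_(i+1) - y_i)/h_i = -4/3, 1/2, -4, 1/2.
  3·m_0 + 10·m_1 + 2·m_2 = 6(Δ_1 - Δ_0) = 11
  2·m_1 + 8·m_2 + 2·m_3 = 6(Δ_2 - Δ_1) = -27
  2·m_2 + 8·m_3 + 2·m_4 = 6(Δ_3 - Δ_2) = 27
Natural end conditions: m_0 = m_4 = 0.
Hence m_0 = 0, m_1 = 150/71, m_2 = -719/142, m_3 = 659/142, m_4 = 0.
On [5, 7], with S_2(x) = a_2 + b_2·(x - 5) + c_2·(x - 5)² + d_2·(x - 5)³: c_2 = m_2/2 = -719/284, d_2 = (m_3 - m_2)/(6h_2) = 689/852, b_2 = Δ_2 - h_2(2m_2 + m_3)/6 = -925/426.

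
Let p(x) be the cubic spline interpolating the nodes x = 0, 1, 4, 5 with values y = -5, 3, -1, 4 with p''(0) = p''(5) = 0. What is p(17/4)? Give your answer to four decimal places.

-0.2193

Write M_i for p''(x_i). With h_i = 1, 3, 1 and divided differences Δ_i = 8, -4/3, 5, the continuity of p' gives the tridiagonal system
  1·M_0 + 8·M_1 + 3·M_2 = 6(Δ_1 - Δ_0) = -56
  3·M_1 + 8·M_2 + 1·M_3 = 6(Δ_2 - Δ_1) = 38
Natural end conditions: M_0 = M_3 = 0.
Solving: M_0 = 0, M_1 = -562/55, M_2 = 472/55, M_3 = 0.
On [4, 5], p(x) = -1 + 353/165·(x - 4) + 236/55·(x - 4)² - 236/165·(x - 4)³.
With (x - 4) = 1/4: p(17/4) = -193/880.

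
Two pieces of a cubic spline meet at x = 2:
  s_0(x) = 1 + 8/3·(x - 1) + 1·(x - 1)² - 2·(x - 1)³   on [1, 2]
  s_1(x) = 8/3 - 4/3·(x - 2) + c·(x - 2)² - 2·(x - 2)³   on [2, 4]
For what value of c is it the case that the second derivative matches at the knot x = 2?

s_0''(x) = 2 - 12·(x - 1), so s_0''(2) = -10. On the right, s_1''(2) = 2c, so c = -5.

-5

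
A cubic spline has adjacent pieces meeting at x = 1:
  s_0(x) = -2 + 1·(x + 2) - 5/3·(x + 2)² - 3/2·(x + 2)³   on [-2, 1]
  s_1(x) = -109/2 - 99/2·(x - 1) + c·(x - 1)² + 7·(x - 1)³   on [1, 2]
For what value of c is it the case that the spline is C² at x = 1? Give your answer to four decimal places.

-15.1667

s_0''(x) = -10/3 - 9·(x + 2), so s_0''(1) = -91/3. On the right, s_1''(1) = 2c, so c = -91/6.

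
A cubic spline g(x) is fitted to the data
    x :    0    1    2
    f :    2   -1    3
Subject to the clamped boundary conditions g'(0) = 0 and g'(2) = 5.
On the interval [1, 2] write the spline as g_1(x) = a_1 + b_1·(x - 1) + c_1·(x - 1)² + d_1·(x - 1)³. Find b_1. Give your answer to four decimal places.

Write M_i for g''(x_i). With h_i = 1, 1 and divided differences Δ_i = -3, 4, the continuity of g' gives the tridiagonal system
  1·M_0 + 4·M_1 + 1·M_2 = 6(Δ_1 - Δ_0) = 42
Clamped end conditions give two more equations: 2h_0·M_0 + h_0·M_1 = 6(Δ_0 - g'(0)) = -18 and h_1·M_1 + 2h_1·M_2 = 6(g'(2) - Δ_1) = 6.
Solving: M_0 = -17, M_1 = 16, M_2 = -5.
On [1, 2], with g_1(x) = a_1 + b_1·(x - 1) + c_1·(x - 1)² + d_1·(x - 1)³: c_1 = M_1/2 = 8, d_1 = (M_2 - M_1)/(6h_1) = -7/2, b_1 = Δ_1 - h_1(2M_1 + M_2)/6 = -1/2.

-0.5000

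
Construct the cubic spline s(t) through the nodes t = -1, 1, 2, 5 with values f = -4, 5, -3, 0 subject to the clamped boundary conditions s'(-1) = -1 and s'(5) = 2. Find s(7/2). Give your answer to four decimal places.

-5.1563

Let m_i = s''(x_i). Step sizes h_i = 2, 1, 3; slopes of the chords Δ_i = (y_(i+1) - y_i)/h_i = 9/2, -8, 1.
  2·m_0 + 6·m_1 + 1·m_2 = 6(Δ_1 - Δ_0) = -75
  1·m_1 + 8·m_2 + 3·m_3 = 6(Δ_2 - Δ_1) = 54
Clamped end conditions give two more equations: 2h_0·m_0 + h_0·m_1 = 6(Δ_0 - s'(-1)) = 33 and h_2·m_2 + 2h_2·m_3 = 6(s'(5) - Δ_2) = 6.
Forward elimination and back-substitution give m_0 = 37/2, m_1 = -41/2, m_2 = 11, m_3 = -9/2.
On [2, 5], s(t) = -3 - 31/4·(t - 2) + 11/2·(t - 2)² - 31/36·(t - 2)³.
With (t - 2) = 3/2: s(7/2) = -165/32.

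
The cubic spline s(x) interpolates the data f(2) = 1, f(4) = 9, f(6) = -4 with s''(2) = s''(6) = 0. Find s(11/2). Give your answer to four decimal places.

With m_i denoting the second derivative at x_i, h_i = 2, 2, and Δ_i = (y_(i+1) − y_i)/h_i = 4, -13/2:
  2·m_0 + 8·m_1 + 2·m_2 = 6(Δ_1 - Δ_0) = -63
Natural end conditions: m_0 = m_2 = 0.
Forward elimination and back-substitution give m_0 = 0, m_1 = -63/8, m_2 = 0.
On [4, 6], s(x) = 9 - 5/4·(x - 4) - 63/16·(x - 4)² + 21/32·(x - 4)³.
With (x - 4) = 3/2: s(11/2) = 123/256.

0.4805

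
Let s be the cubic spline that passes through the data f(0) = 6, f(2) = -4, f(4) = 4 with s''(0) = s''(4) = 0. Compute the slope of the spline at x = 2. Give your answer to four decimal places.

Put σ_i = s'' at the i-th knot. Here h = (2, 2) and Δ = (-5, 4), so the interior equations h_(i-1)·σ_(i-1) + 2(h_(i-1)+h_i)·σ_i + h_i·σ_(i+1) = 6(Δ_i − Δ_(i-1)) read
  2·σ_0 + 8·σ_1 + 2·σ_2 = 6(Δ_1 - Δ_0) = 54
Natural end conditions: σ_0 = σ_2 = 0.
Forward elimination and back-substitution give σ_0 = 0, σ_1 = 27/4, σ_2 = 0.
On [2, 4], s'(x) = b_1 + 2c_1·(x - 2) + 3d_1·(x - 2)² with b_1 = Δ_1 - h_1(2σ_1 + σ_2)/6 = -1/2, c_1 = σ_1/2 = 27/8, d_1 = (σ_2 - σ_1)/(6h_1) = -9/16. So s'(2) = -1/2.

-0.5000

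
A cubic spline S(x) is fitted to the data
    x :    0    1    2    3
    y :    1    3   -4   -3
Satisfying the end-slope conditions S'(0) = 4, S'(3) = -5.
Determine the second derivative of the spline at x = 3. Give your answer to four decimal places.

Write M_i for S''(x_i). With h_i = 1, 1, 1 and divided differences Δ_i = 2, -7, 1, the continuity of S' gives the tridiagonal system
  1·M_0 + 4·M_1 + 1·M_2 = 6(Δ_1 - Δ_0) = -54
  1·M_1 + 4·M_2 + 1·M_3 = 6(Δ_2 - Δ_1) = 48
Clamped end conditions give two more equations: 2h_0·M_0 + h_0·M_1 = 6(Δ_0 - S'(0)) = -12 and h_2·M_2 + 2h_2·M_3 = 6(S'(3) - Δ_2) = -36.
Solving the tridiagonal system: M_0 = 22/5, M_1 = -104/5, M_2 = 124/5, M_3 = -152/5.

-30.4000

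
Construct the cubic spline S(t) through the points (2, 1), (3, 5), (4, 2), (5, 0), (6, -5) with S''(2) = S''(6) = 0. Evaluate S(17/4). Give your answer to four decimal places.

1.4063

With m_i denoting the second derivative at x_i, h_i = 1, 1, 1, 1, and Δ_i = (y_(i+1) − y_i)/h_i = 4, -3, -2, -5:
  1·m_0 + 4·m_1 + 1·m_2 = 6(Δ_1 - Δ_0) = -42
  1·m_1 + 4·m_2 + 1·m_3 = 6(Δ_2 - Δ_1) = 6
  1·m_2 + 4·m_3 + 1·m_4 = 6(Δ_3 - Δ_2) = -18
Natural end conditions: m_0 = m_4 = 0.
Solving the tridiagonal system: m_0 = 0, m_1 = -12, m_2 = 6, m_3 = -6, m_4 = 0.
On [4, 5], S(t) = 2 - 3·(t - 4) + 3·(t - 4)² - 2·(t - 4)³.
With (t - 4) = 1/4: S(17/4) = 45/32.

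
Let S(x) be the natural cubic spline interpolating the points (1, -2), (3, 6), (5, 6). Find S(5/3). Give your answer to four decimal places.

1.2593

Put m_i = S'' at the i-th knot. Here h = (2, 2) and Δ = (4, 0), so the interior equations h_(i-1)·m_(i-1) + 2(h_(i-1)+h_i)·m_i + h_i·m_(i+1) = 6(Δ_i − Δ_(i-1)) read
  2·m_0 + 8·m_1 + 2·m_2 = 6(Δ_1 - Δ_0) = -24
Natural end conditions: m_0 = m_2 = 0.
Hence m_0 = 0, m_1 = -3, m_2 = 0.
On [1, 3], S(x) = -2 + 5·(x - 1) + 0·(x - 1)² - 1/4·(x - 1)³.
With (x - 1) = 2/3: S(5/3) = 34/27.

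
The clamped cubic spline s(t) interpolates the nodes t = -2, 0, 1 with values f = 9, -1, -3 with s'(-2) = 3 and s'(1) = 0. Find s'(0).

Put m_i = s'' at the i-th knot. Here h = (2, 1) and Δ = (-5, -2), so the interior equations h_(i-1)·m_(i-1) + 2(h_(i-1)+h_i)·m_i + h_i·m_(i+1) = 6(Δ_i − Δ_(i-1)) read
  2·m_0 + 6·m_1 + 1·m_2 = 6(Δ_1 - Δ_0) = 18
Clamped end conditions give two more equations: 2h_0·m_0 + h_0·m_1 = 6(Δ_0 - s'(-2)) = -48 and h_1·m_1 + 2h_1·m_2 = 6(s'(1) - Δ_1) = 12.
Forward elimination and back-substitution give m_0 = -16, m_1 = 8, m_2 = 2.
On [0, 1], s'(t) = b_1 + 2c_1·t + 3d_1·t² with b_1 = Δ_1 - h_1(2m_1 + m_2)/6 = -5, c_1 = m_1/2 = 4, d_1 = (m_2 - m_1)/(6h_1) = -1. So s'(0) = -5.

-5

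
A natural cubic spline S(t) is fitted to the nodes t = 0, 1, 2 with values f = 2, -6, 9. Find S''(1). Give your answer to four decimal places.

34.5000

With m_i denoting the second derivative at x_i, h_i = 1, 1, and Δ_i = (y_(i+1) − y_i)/h_i = -8, 15:
  1·m_0 + 4·m_1 + 1·m_2 = 6(Δ_1 - Δ_0) = 138
Natural end conditions: m_0 = m_2 = 0.
Solving: m_0 = 0, m_1 = 69/2, m_2 = 0.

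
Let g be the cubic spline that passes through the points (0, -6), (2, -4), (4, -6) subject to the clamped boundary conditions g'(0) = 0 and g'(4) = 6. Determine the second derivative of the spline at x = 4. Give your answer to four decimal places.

13.5000

With M_i denoting the second derivative at x_i, h_i = 2, 2, and Δ_i = (y_(i+1) − y_i)/h_i = 1, -1:
  2·M_0 + 8·M_1 + 2·M_2 = 6(Δ_1 - Δ_0) = -12
Clamped end conditions give two more equations: 2h_0·M_0 + h_0·M_1 = 6(Δ_0 - g'(0)) = 6 and h_1·M_1 + 2h_1·M_2 = 6(g'(4) - Δ_1) = 42.
Solving: M_0 = 9/2, M_1 = -6, M_2 = 27/2.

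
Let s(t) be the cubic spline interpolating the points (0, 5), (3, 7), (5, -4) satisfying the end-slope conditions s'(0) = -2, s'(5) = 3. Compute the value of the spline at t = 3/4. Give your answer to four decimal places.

5.1789

Let σ_i = s''(x_i). Step sizes h_i = 3, 2; slopes of the chords Δ_i = (y_(i+1) - y_i)/h_i = 2/3, -11/2.
  3·σ_0 + 10·σ_1 + 2·σ_2 = 6(Δ_1 - Δ_0) = -37
Clamped end conditions give two more equations: 2h_0·σ_0 + h_0·σ_1 = 6(Δ_0 - s'(0)) = 16 and h_1·σ_1 + 2h_1·σ_2 = 6(s'(5) - Δ_1) = 51.
Solving: σ_0 = 221/30, σ_1 = -47/5, σ_2 = 349/20.
On [0, 3], s(t) = 5 - 2·t + 221/60·t² - 503/540·t³.
With t = 3/4: s(3/4) = 6629/1280.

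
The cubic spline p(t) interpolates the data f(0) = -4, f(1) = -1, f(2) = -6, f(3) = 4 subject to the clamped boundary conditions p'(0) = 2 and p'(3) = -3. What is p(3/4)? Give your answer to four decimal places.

Write M_i for p''(x_i). With h_i = 1, 1, 1 and divided differences Δ_i = 3, -5, 10, the continuity of p' gives the tridiagonal system
  1·M_0 + 4·M_1 + 1·M_2 = 6(Δ_1 - Δ_0) = -48
  1·M_1 + 4·M_2 + 1·M_3 = 6(Δ_2 - Δ_1) = 90
Clamped end conditions give two more equations: 2h_0·M_0 + h_0·M_1 = 6(Δ_0 - p'(0)) = 6 and h_2·M_2 + 2h_2·M_3 = 6(p'(3) - Δ_2) = -78.
Forward elimination and back-substitution give M_0 = 50/3, M_1 = -82/3, M_2 = 134/3, M_3 = -184/3.
On [0, 1], p(t) = -4 + 2·t + 25/3·t² - 22/3·t³.
With t = 3/4: p(3/4) = -29/32.

-0.9063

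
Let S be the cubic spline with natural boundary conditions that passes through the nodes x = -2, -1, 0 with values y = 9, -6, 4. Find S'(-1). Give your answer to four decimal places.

-2.5000

Write σ_i for S''(x_i). With h_i = 1, 1 and divided differences Δ_i = -15, 10, the continuity of S' gives the tridiagonal system
  1·σ_0 + 4·σ_1 + 1·σ_2 = 6(Δ_1 - Δ_0) = 150
Natural end conditions: σ_0 = σ_2 = 0.
Hence σ_0 = 0, σ_1 = 75/2, σ_2 = 0.
On [-1, 0], S'(x) = b_1 + 2c_1·(x + 1) + 3d_1·(x + 1)² with b_1 = Δ_1 - h_1(2σ_1 + σ_2)/6 = -5/2, c_1 = σ_1/2 = 75/4, d_1 = (σ_2 - σ_1)/(6h_1) = -25/4. So S'(-1) = -5/2.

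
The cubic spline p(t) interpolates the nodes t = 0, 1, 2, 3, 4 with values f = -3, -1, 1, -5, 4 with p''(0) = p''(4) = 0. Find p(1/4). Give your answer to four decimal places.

Write σ_i for p''(x_i). With h_i = 1, 1, 1, 1 and divided differences Δ_i = 2, 2, -6, 9, the continuity of p' gives the tridiagonal system
  1·σ_0 + 4·σ_1 + 1·σ_2 = 6(Δ_1 - Δ_0) = 0
  1·σ_1 + 4·σ_2 + 1·σ_3 = 6(Δ_2 - Δ_1) = -48
  1·σ_2 + 4·σ_3 + 1·σ_4 = 6(Δ_3 - Δ_2) = 90
Natural end conditions: σ_0 = σ_4 = 0.
Hence σ_0 = 0, σ_1 = 141/28, σ_2 = -141/7, σ_3 = 771/28, σ_4 = 0.
On [0, 1], p(t) = -3 + 65/56·t + 0·t² + 47/56·t³.
With t = 1/4: p(1/4) = -9665/3584.

-2.6967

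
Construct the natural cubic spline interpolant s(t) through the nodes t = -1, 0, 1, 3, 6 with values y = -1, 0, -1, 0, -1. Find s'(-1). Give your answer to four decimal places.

With M_i denoting the second derivative at x_i, h_i = 1, 1, 2, 3, and Δ_i = (y_(i+1) − y_i)/h_i = 1, -1, 1/2, -1/3:
  1·M_0 + 4·M_1 + 1·M_2 = 6(Δ_1 - Δ_0) = -12
  1·M_1 + 6·M_2 + 2·M_3 = 6(Δ_2 - Δ_1) = 9
  2·M_2 + 10·M_3 + 3·M_4 = 6(Δ_3 - Δ_2) = -5
Natural end conditions: M_0 = M_4 = 0.
Hence M_0 = 0, M_1 = -386/107, M_2 = 260/107, M_3 = -211/214, M_4 = 0.
On [-1, 0], s'(t) = b_0 + 2c_0·(t + 1) + 3d_0·(t + 1)² with b_0 = Δ_0 - h_0(2M_0 + M_1)/6 = 514/321, c_0 = M_0/2 = 0, d_0 = (M_1 - M_0)/(6h_0) = -193/321. So s'(-1) = 514/321.

1.6012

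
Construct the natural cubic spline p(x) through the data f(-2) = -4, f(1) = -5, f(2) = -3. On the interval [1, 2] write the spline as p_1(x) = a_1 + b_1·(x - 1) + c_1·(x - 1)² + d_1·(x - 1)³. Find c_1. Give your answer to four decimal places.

0.8750

With M_i denoting the second derivative at x_i, h_i = 3, 1, and Δ_i = (y_(i+1) − y_i)/h_i = -1/3, 2:
  3·M_0 + 8·M_1 + 1·M_2 = 6(Δ_1 - Δ_0) = 14
Natural end conditions: M_0 = M_2 = 0.
Hence M_0 = 0, M_1 = 7/4, M_2 = 0.
On [1, 2], with p_1(x) = a_1 + b_1·(x - 1) + c_1·(x - 1)² + d_1·(x - 1)³: c_1 = M_1/2 = 7/8, d_1 = (M_2 - M_1)/(6h_1) = -7/24, b_1 = Δ_1 - h_1(2M_1 + M_2)/6 = 17/12.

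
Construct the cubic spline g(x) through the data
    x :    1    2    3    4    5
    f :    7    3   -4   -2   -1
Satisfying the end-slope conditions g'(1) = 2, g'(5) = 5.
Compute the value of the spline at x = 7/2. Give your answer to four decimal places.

Put M_i = g'' at the i-th knot. Here h = (1, 1, 1, 1) and Δ = (-4, -7, 2, 1), so the interior equations h_(i-1)·M_(i-1) + 2(h_(i-1)+h_i)·M_i + h_i·M_(i+1) = 6(Δ_i − Δ_(i-1)) read
  1·M_0 + 4·M_1 + 1·M_2 = 6(Δ_1 - Δ_0) = -18
  1·M_1 + 4·M_2 + 1·M_3 = 6(Δ_2 - Δ_1) = 54
  1·M_2 + 4·M_3 + 1·M_4 = 6(Δ_3 - Δ_2) = -6
Clamped end conditions give two more equations: 2h_0·M_0 + h_0·M_1 = 6(Δ_0 - g'(1)) = -36 and h_3·M_3 + 2h_3·M_4 = 6(g'(5) - Δ_3) = 24.
Hence M_0 = -435/28, M_1 = -69/14, M_2 = 69/4, M_3 = -141/14, M_4 = 477/28.
On [3, 4], g(x) = -4 - 29/14·(x - 3) + 69/8·(x - 3)² - 255/56·(x - 3)³.
With (x - 3) = 1/2: g(7/2) = -1545/448.

-3.4487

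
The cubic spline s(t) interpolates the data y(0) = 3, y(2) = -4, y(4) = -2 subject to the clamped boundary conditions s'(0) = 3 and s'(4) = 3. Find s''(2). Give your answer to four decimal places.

6.7500

Put m_i = s'' at the i-th knot. Here h = (2, 2) and Δ = (-7/2, 1), so the interior equations h_(i-1)·m_(i-1) + 2(h_(i-1)+h_i)·m_i + h_i·m_(i+1) = 6(Δ_i − Δ_(i-1)) read
  2·m_0 + 8·m_1 + 2·m_2 = 6(Δ_1 - Δ_0) = 27
Clamped end conditions give two more equations: 2h_0·m_0 + h_0·m_1 = 6(Δ_0 - s'(0)) = -39 and h_1·m_1 + 2h_1·m_2 = 6(s'(4) - Δ_1) = 12.
Solving the tridiagonal system: m_0 = -105/8, m_1 = 27/4, m_2 = -3/8.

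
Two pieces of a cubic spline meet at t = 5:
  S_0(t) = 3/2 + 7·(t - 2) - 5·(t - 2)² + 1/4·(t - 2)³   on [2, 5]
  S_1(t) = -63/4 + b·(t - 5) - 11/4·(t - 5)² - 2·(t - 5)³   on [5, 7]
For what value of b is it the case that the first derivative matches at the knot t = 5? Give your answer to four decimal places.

-16.2500

S_0'(t) = 7 - 10·(t - 2) + 3/4·(t - 2)², so S_0'(5) = -65/4. On the right, S_1'(5) = b, so b = -65/4.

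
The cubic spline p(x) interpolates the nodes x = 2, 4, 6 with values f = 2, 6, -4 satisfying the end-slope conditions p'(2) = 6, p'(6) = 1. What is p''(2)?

-2

Write M_i for p''(x_i). With h_i = 2, 2 and divided differences Δ_i = 2, -5, the continuity of p' gives the tridiagonal system
  2·M_0 + 8·M_1 + 2·M_2 = 6(Δ_1 - Δ_0) = -42
Clamped end conditions give two more equations: 2h_0·M_0 + h_0·M_1 = 6(Δ_0 - p'(2)) = -24 and h_1·M_1 + 2h_1·M_2 = 6(p'(6) - Δ_1) = 36.
Forward elimination and back-substitution give M_0 = -2, M_1 = -8, M_2 = 13.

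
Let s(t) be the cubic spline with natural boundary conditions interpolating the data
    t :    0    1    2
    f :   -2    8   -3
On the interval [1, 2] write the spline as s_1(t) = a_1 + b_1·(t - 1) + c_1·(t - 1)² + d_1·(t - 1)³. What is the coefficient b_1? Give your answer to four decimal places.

-0.5000

Put M_i = s'' at the i-th knot. Here h = (1, 1) and Δ = (10, -11), so the interior equations h_(i-1)·M_(i-1) + 2(h_(i-1)+h_i)·M_i + h_i·M_(i+1) = 6(Δ_i − Δ_(i-1)) read
  1·M_0 + 4·M_1 + 1·M_2 = 6(Δ_1 - Δ_0) = -126
Natural end conditions: M_0 = M_2 = 0.
Hence M_0 = 0, M_1 = -63/2, M_2 = 0.
On [1, 2], with s_1(t) = a_1 + b_1·(t - 1) + c_1·(t - 1)² + d_1·(t - 1)³: c_1 = M_1/2 = -63/4, d_1 = (M_2 - M_1)/(6h_1) = 21/4, b_1 = Δ_1 - h_1(2M_1 + M_2)/6 = -1/2.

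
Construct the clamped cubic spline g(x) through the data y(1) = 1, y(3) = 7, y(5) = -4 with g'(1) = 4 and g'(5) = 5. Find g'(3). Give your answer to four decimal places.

With M_i denoting the second derivative at x_i, h_i = 2, 2, and Δ_i = (y_(i+1) − y_i)/h_i = 3, -11/2:
  2·M_0 + 8·M_1 + 2·M_2 = 6(Δ_1 - Δ_0) = -51
Clamped end conditions give two more equations: 2h_0·M_0 + h_0·M_1 = 6(Δ_0 - g'(1)) = -6 and h_1·M_1 + 2h_1·M_2 = 6(g'(5) - Δ_1) = 63.
Hence M_0 = 41/8, M_1 = -53/4, M_2 = 179/8.
On [3, 5], g'(x) = b_1 + 2c_1·(x - 3) + 3d_1·(x - 3)² with b_1 = Δ_1 - h_1(2M_1 + M_2)/6 = -33/8, c_1 = M_1/2 = -53/8, d_1 = (M_2 - M_1)/(6h_1) = 95/32. So g'(3) = -33/8.

-4.1250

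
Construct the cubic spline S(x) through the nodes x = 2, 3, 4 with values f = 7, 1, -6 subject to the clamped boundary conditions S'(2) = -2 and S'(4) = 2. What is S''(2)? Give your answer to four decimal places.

-8.5000

Put m_i = S'' at the i-th knot. Here h = (1, 1) and Δ = (-6, -7), so the interior equations h_(i-1)·m_(i-1) + 2(h_(i-1)+h_i)·m_i + h_i·m_(i+1) = 6(Δ_i − Δ_(i-1)) read
  1·m_0 + 4·m_1 + 1·m_2 = 6(Δ_1 - Δ_0) = -6
Clamped end conditions give two more equations: 2h_0·m_0 + h_0·m_1 = 6(Δ_0 - S'(2)) = -24 and h_1·m_1 + 2h_1·m_2 = 6(S'(4) - Δ_1) = 54.
Solving the tridiagonal system: m_0 = -17/2, m_1 = -7, m_2 = 61/2.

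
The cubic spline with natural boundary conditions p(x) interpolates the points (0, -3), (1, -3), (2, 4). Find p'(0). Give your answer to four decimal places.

With m_i denoting the second derivative at x_i, h_i = 1, 1, and Δ_i = (y_(i+1) − y_i)/h_i = 0, 7:
  1·m_0 + 4·m_1 + 1·m_2 = 6(Δ_1 - Δ_0) = 42
Natural end conditions: m_0 = m_2 = 0.
Hence m_0 = 0, m_1 = 21/2, m_2 = 0.
On [0, 1], p'(x) = b_0 + 2c_0·x + 3d_0·x² with b_0 = Δ_0 - h_0(2m_0 + m_1)/6 = -7/4, c_0 = m_0/2 = 0, d_0 = (m_1 - m_0)/(6h_0) = 7/4. So p'(0) = -7/4.

-1.7500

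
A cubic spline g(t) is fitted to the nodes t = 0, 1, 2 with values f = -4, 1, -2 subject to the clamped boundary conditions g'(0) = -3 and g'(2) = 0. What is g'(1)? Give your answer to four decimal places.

Write M_i for g''(x_i). With h_i = 1, 1 and divided differences Δ_i = 5, -3, the continuity of g' gives the tridiagonal system
  1·M_0 + 4·M_1 + 1·M_2 = 6(Δ_1 - Δ_0) = -48
Clamped end conditions give two more equations: 2h_0·M_0 + h_0·M_1 = 6(Δ_0 - g'(0)) = 48 and h_1·M_1 + 2h_1·M_2 = 6(g'(2) - Δ_1) = 18.
Solving the tridiagonal system: M_0 = 75/2, M_1 = -27, M_2 = 45/2.
On [1, 2], g'(t) = b_1 + 2c_1·(t - 1) + 3d_1·(t - 1)² with b_1 = Δ_1 - h_1(2M_1 + M_2)/6 = 9/4, c_1 = M_1/2 = -27/2, d_1 = (M_2 - M_1)/(6h_1) = 33/4. So g'(1) = 9/4.

2.2500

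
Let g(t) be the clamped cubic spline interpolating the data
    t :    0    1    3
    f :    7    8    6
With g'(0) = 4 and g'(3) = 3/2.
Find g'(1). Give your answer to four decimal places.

-1.0833

Write m_i for g''(x_i). With h_i = 1, 2 and divided differences Δ_i = 1, -1, the continuity of g' gives the tridiagonal system
  1·m_0 + 6·m_1 + 2·m_2 = 6(Δ_1 - Δ_0) = -12
Clamped end conditions give two more equations: 2h_0·m_0 + h_0·m_1 = 6(Δ_0 - g'(0)) = -18 and h_1·m_1 + 2h_1·m_2 = 6(g'(3) - Δ_1) = 15.
Forward elimination and back-substitution give m_0 = -47/6, m_1 = -7/3, m_2 = 59/12.
On [1, 3], g'(t) = b_1 + 2c_1·(t - 1) + 3d_1·(t - 1)² with b_1 = Δ_1 - h_1(2m_1 + m_2)/6 = -13/12, c_1 = m_1/2 = -7/6, d_1 = (m_2 - m_1)/(6h_1) = 29/48. So g'(1) = -13/12.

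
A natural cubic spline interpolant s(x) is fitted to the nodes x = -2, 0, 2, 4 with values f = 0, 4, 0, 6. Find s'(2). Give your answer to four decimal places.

-0.2000

Let m_i = s''(x_i). Step sizes h_i = 2, 2, 2; slopes of the chords Δ_i = (y_(i+1) - y_i)/h_i = 2, -2, 3.
  2·m_0 + 8·m_1 + 2·m_2 = 6(Δ_1 - Δ_0) = -24
  2·m_1 + 8·m_2 + 2·m_3 = 6(Δ_2 - Δ_1) = 30
Natural end conditions: m_0 = m_3 = 0.
Hence m_0 = 0, m_1 = -21/5, m_2 = 24/5, m_3 = 0.
On [2, 4], s'(x) = b_2 + 2c_2·(x - 2) + 3d_2·(x - 2)² with b_2 = Δ_2 - h_2(2m_2 + m_3)/6 = -1/5, c_2 = m_2/2 = 12/5, d_2 = (m_3 - m_2)/(6h_2) = -2/5. So s'(2) = -1/5.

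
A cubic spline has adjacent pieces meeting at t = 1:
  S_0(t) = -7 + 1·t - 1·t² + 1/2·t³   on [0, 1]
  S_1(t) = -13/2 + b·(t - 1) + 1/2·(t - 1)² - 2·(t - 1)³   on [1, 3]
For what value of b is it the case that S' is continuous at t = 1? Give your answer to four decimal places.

0.5000

S_0'(t) = 1 - 2·t + 3/2·t², so S_0'(1) = 1/2. On the right, S_1'(1) = b, so b = 1/2.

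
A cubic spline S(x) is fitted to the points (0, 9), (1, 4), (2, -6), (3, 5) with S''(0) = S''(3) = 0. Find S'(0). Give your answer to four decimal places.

-2.2667

Write M_i for S''(x_i). With h_i = 1, 1, 1 and divided differences Δ_i = -5, -10, 11, the continuity of S' gives the tridiagonal system
  1·M_0 + 4·M_1 + 1·M_2 = 6(Δ_1 - Δ_0) = -30
  1·M_1 + 4·M_2 + 1·M_3 = 6(Δ_2 - Δ_1) = 126
Natural end conditions: M_0 = M_3 = 0.
Solving: M_0 = 0, M_1 = -82/5, M_2 = 178/5, M_3 = 0.
On [0, 1], S'(x) = b_0 + 2c_0·x + 3d_0·x² with b_0 = Δ_0 - h_0(2M_0 + M_1)/6 = -34/15, c_0 = M_0/2 = 0, d_0 = (M_1 - M_0)/(6h_0) = -41/15. So S'(0) = -34/15.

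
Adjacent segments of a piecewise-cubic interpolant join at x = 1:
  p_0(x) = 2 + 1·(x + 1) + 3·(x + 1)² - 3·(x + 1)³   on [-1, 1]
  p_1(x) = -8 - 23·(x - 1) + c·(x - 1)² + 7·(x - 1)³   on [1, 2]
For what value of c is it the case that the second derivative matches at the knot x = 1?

p_0''(x) = 6 - 18·(x + 1), so p_0''(1) = -30. On the right, p_1''(1) = 2c, so c = -15.

-15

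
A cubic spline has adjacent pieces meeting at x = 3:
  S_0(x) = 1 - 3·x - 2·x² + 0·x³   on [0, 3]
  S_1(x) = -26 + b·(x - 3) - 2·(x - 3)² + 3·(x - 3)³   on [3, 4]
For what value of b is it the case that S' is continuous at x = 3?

S_0'(x) = -3 - 4·x + 0·x², so S_0'(3) = -15. On the right, S_1'(3) = b, so b = -15.

-15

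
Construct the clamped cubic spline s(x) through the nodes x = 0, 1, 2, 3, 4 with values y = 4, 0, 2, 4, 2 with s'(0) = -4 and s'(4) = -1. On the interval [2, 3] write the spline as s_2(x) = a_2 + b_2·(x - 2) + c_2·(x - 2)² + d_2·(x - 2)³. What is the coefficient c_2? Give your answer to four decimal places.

Put M_i = s'' at the i-th knot. Here h = (1, 1, 1, 1) and Δ = (-4, 2, 2, -2), so the interior equations h_(i-1)·M_(i-1) + 2(h_(i-1)+h_i)·M_i + h_i·M_(i+1) = 6(Δ_i − Δ_(i-1)) read
  1·M_0 + 4·M_1 + 1·M_2 = 6(Δ_1 - Δ_0) = 36
  1·M_1 + 4·M_2 + 1·M_3 = 6(Δ_2 - Δ_1) = 0
  1·M_2 + 4·M_3 + 1·M_4 = 6(Δ_3 - Δ_2) = -24
Clamped end conditions give two more equations: 2h_0·M_0 + h_0·M_1 = 6(Δ_0 - s'(0)) = 0 and h_3·M_3 + 2h_3·M_4 = 6(s'(4) - Δ_3) = 6.
Solving: M_0 = -21/4, M_1 = 21/2, M_2 = -3/4, M_3 = -15/2, M_4 = 27/4.
On [2, 3], with s_2(x) = a_2 + b_2·(x - 2) + c_2·(x - 2)² + d_2·(x - 2)³: c_2 = M_2/2 = -3/8, d_2 = (M_3 - M_2)/(6h_2) = -9/8, b_2 = Δ_2 - h_2(2M_2 + M_3)/6 = 7/2.

-0.3750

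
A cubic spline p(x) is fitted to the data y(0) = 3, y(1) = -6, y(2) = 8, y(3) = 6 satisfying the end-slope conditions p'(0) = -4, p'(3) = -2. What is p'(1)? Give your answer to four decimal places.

2.5333

With M_i denoting the second derivative at x_i, h_i = 1, 1, 1, and Δ_i = (y_(i+1) − y_i)/h_i = -9, 14, -2:
  1·M_0 + 4·M_1 + 1·M_2 = 6(Δ_1 - Δ_0) = 138
  1·M_1 + 4·M_2 + 1·M_3 = 6(Δ_2 - Δ_1) = -96
Clamped end conditions give two more equations: 2h_0·M_0 + h_0·M_1 = 6(Δ_0 - p'(0)) = -30 and h_2·M_2 + 2h_2·M_3 = 6(p'(3) - Δ_2) = 0.
Solving: M_0 = -646/15, M_1 = 842/15, M_2 = -652/15, M_3 = 326/15.
On [1, 2], p'(x) = b_1 + 2c_1·(x - 1) + 3d_1·(x - 1)² with b_1 = Δ_1 - h_1(2M_1 + M_2)/6 = 38/15, c_1 = M_1/2 = 421/15, d_1 = (M_2 - M_1)/(6h_1) = -83/5. So p'(1) = 38/15.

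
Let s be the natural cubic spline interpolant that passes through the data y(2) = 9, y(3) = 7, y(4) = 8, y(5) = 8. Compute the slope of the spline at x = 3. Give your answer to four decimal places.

-0.2667

Put m_i = s'' at the i-th knot. Here h = (1, 1, 1) and Δ = (-2, 1, 0), so the interior equations h_(i-1)·m_(i-1) + 2(h_(i-1)+h_i)·m_i + h_i·m_(i+1) = 6(Δ_i − Δ_(i-1)) read
  1·m_0 + 4·m_1 + 1·m_2 = 6(Δ_1 - Δ_0) = 18
  1·m_1 + 4·m_2 + 1·m_3 = 6(Δ_2 - Δ_1) = -6
Natural end conditions: m_0 = m_3 = 0.
Forward elimination and back-substitution give m_0 = 0, m_1 = 26/5, m_2 = -14/5, m_3 = 0.
On [3, 4], s'(x) = b_1 + 2c_1·(x - 3) + 3d_1·(x - 3)² with b_1 = Δ_1 - h_1(2m_1 + m_2)/6 = -4/15, c_1 = m_1/2 = 13/5, d_1 = (m_2 - m_1)/(6h_1) = -4/3. So s'(3) = -4/15.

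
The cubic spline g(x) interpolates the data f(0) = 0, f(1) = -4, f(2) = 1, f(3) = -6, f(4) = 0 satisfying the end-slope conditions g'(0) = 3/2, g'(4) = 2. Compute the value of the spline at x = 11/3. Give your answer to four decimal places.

-1.9173

Write M_i for g''(x_i). With h_i = 1, 1, 1, 1 and divided differences Δ_i = -4, 5, -7, 6, the continuity of g' gives the tridiagonal system
  1·M_0 + 4·M_1 + 1·M_2 = 6(Δ_1 - Δ_0) = 54
  1·M_1 + 4·M_2 + 1·M_3 = 6(Δ_2 - Δ_1) = -72
  1·M_2 + 4·M_3 + 1·M_4 = 6(Δ_3 - Δ_2) = 78
Clamped end conditions give two more equations: 2h_0·M_0 + h_0·M_1 = 6(Δ_0 - g'(0)) = -33 and h_3·M_3 + 2h_3·M_4 = 6(g'(4) - Δ_3) = -24.
Solving: M_0 = -1763/56, M_1 = 839/28, M_2 = -275/8, M_3 = 995/28, M_4 = -1667/56.
On [3, 4], g(x) = -6 - 99/112·(x - 3) + 995/56·(x - 3)² - 1219/112·(x - 3)³.
With (x - 3) = 2/3: g(11/3) = -2899/1512.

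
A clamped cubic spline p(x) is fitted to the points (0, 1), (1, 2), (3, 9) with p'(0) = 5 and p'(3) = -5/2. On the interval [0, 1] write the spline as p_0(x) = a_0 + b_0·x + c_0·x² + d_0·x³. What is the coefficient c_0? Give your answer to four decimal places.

Put M_i = p'' at the i-th knot. Here h = (1, 2) and Δ = (1, 7/2), so the interior equations h_(i-1)·M_(i-1) + 2(h_(i-1)+h_i)·M_i + h_i·M_(i+1) = 6(Δ_i − Δ_(i-1)) read
  1·M_0 + 6·M_1 + 2·M_2 = 6(Δ_1 - Δ_0) = 15
Clamped end conditions give two more equations: 2h_0·M_0 + h_0·M_1 = 6(Δ_0 - p'(0)) = -24 and h_1·M_1 + 2h_1·M_2 = 6(p'(3) - Δ_1) = -36.
Forward elimination and back-substitution give M_0 = -17, M_1 = 10, M_2 = -14.
On [0, 1], with p_0(x) = a_0 + b_0·x + c_0·x² + d_0·x³: c_0 = M_0/2 = -17/2, d_0 = (M_1 - M_0)/(6h_0) = 9/2, b_0 = Δ_0 - h_0(2M_0 + M_1)/6 = 5.

-8.5000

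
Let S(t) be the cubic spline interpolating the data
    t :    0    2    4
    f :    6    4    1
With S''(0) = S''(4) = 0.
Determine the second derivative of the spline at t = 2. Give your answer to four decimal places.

Put M_i = S'' at the i-th knot. Here h = (2, 2) and Δ = (-1, -3/2), so the interior equations h_(i-1)·M_(i-1) + 2(h_(i-1)+h_i)·M_i + h_i·M_(i+1) = 6(Δ_i − Δ_(i-1)) read
  2·M_0 + 8·M_1 + 2·M_2 = 6(Δ_1 - Δ_0) = -3
Natural end conditions: M_0 = M_2 = 0.
Hence M_0 = 0, M_1 = -3/8, M_2 = 0.

-0.3750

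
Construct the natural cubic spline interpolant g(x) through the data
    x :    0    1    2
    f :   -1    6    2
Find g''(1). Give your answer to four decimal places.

With m_i denoting the second derivative at x_i, h_i = 1, 1, and Δ_i = (y_(i+1) − y_i)/h_i = 7, -4:
  1·m_0 + 4·m_1 + 1·m_2 = 6(Δ_1 - Δ_0) = -66
Natural end conditions: m_0 = m_2 = 0.
Forward elimination and back-substitution give m_0 = 0, m_1 = -33/2, m_2 = 0.

-16.5000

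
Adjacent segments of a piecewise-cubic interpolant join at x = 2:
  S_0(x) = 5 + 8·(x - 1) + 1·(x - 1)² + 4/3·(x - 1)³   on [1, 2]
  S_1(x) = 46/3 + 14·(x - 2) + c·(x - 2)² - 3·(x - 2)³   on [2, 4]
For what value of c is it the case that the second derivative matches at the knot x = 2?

S_0''(x) = 2 + 8·(x - 1), so S_0''(2) = 10. On the right, S_1''(2) = 2c, so c = 5.

5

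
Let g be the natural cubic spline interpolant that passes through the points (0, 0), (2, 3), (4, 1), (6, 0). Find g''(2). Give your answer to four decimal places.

With M_i denoting the second derivative at x_i, h_i = 2, 2, 2, and Δ_i = (y_(i+1) − y_i)/h_i = 3/2, -1, -1/2:
  2·M_0 + 8·M_1 + 2·M_2 = 6(Δ_1 - Δ_0) = -15
  2·M_1 + 8·M_2 + 2·M_3 = 6(Δ_2 - Δ_1) = 3
Natural end conditions: M_0 = M_3 = 0.
Hence M_0 = 0, M_1 = -21/10, M_2 = 9/10, M_3 = 0.

-2.1000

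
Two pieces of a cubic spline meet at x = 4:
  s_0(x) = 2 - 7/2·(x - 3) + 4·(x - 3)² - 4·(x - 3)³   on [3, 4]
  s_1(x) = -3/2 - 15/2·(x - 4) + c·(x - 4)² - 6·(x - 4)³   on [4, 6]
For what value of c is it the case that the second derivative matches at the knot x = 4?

-8

s_0''(x) = 8 - 24·(x - 3), so s_0''(4) = -16. On the right, s_1''(4) = 2c, so c = -8.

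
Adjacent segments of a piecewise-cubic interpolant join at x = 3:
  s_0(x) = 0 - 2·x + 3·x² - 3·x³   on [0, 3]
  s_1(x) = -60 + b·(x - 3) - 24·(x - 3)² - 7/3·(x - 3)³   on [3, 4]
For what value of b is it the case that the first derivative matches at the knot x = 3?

s_0'(x) = -2 + 6·x - 9·x², so s_0'(3) = -65. On the right, s_1'(3) = b, so b = -65.

-65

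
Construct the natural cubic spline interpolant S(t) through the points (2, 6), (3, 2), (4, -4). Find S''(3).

Let M_i = S''(x_i). Step sizes h_i = 1, 1; slopes of the chords Δ_i = (y_(i+1) - y_i)/h_i = -4, -6.
  1·M_0 + 4·M_1 + 1·M_2 = 6(Δ_1 - Δ_0) = -12
Natural end conditions: M_0 = M_2 = 0.
Hence M_0 = 0, M_1 = -3, M_2 = 0.

-3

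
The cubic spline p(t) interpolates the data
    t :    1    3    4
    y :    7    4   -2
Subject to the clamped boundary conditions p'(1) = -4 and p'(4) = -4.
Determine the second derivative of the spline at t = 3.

Put M_i = p'' at the i-th knot. Here h = (2, 1) and Δ = (-3/2, -6), so the interior equations h_(i-1)·M_(i-1) + 2(h_(i-1)+h_i)·M_i + h_i·M_(i+1) = 6(Δ_i − Δ_(i-1)) read
  2·M_0 + 6·M_1 + 1·M_2 = 6(Δ_1 - Δ_0) = -27
Clamped end conditions give two more equations: 2h_0·M_0 + h_0·M_1 = 6(Δ_0 - p'(1)) = 15 and h_1·M_1 + 2h_1·M_2 = 6(p'(4) - Δ_1) = 12.
Solving the tridiagonal system: M_0 = 33/4, M_1 = -9, M_2 = 21/2.

-9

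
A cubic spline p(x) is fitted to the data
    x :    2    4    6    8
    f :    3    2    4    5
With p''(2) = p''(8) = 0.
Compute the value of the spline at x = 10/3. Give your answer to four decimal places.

Put σ_i = p'' at the i-th knot. Here h = (2, 2, 2) and Δ = (-1/2, 1, 1/2), so the interior equations h_(i-1)·σ_(i-1) + 2(h_(i-1)+h_i)·σ_i + h_i·σ_(i+1) = 6(Δ_i − Δ_(i-1)) read
  2·σ_0 + 8·σ_1 + 2·σ_2 = 6(Δ_1 - Δ_0) = 9
  2·σ_1 + 8·σ_2 + 2·σ_3 = 6(Δ_2 - Δ_1) = -3
Natural end conditions: σ_0 = σ_3 = 0.
Solving: σ_0 = 0, σ_1 = 13/10, σ_2 = -7/10, σ_3 = 0.
On [2, 4], p(x) = 3 - 14/15·(x - 2) + 0·(x - 2)² + 13/120·(x - 2)³.
With (x - 2) = 4/3: p(10/3) = 163/81.

2.0123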